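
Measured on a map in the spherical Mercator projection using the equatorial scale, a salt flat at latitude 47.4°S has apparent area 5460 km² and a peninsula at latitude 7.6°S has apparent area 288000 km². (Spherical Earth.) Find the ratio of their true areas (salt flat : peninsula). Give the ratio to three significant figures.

0.00884

Mercator's areal exaggeration is sec²φ; hence true area = (apparent area) · cos²φ.
True area of salt flat: 5460 × cos²(47.4°) = 5460 × 0.4582 = 2502 km².
True area of peninsula: 288000 × cos²(7.6°) = 288000 × 0.9825 = 283000 km².
Ratio = 2502 / 283000 ≈ 0.00884.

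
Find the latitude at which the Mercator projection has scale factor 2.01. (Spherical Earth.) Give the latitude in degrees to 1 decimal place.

Mercator scale is k = sec φ = 1/cos φ.
1/cos φ = 2.01  ⇒  cos φ = 0.4975  ⇒  φ = arccos(0.4975) ≈ 60.2°.

60.2°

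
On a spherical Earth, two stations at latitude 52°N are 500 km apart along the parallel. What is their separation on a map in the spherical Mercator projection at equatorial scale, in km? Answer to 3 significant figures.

The Mercator projection is conformal; its linear scale factor is the same in every direction and equals sec φ = 1/cos φ.
Along the parallel, k = sec 52° = 1/0.6157 = 1.624.
Map distance = 500 × 1.624 ≈ 812 km.

812 km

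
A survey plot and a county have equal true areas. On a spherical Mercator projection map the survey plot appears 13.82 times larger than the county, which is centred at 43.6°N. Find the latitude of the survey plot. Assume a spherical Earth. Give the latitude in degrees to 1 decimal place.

Mercator areal scale is sec²φ, so apparent-area ratio = sec²φ₁ / sec²φ₂ = cos²φ₂ / cos²φ₁.
cos²φ₂ / cos²φ₁ = 13.82  ⇒  cos φ₁ = cos 43.6° / √13.82 = 0.7242/3.718 = 0.1948.
φ₁ = arccos(0.1948) ≈ 78.8°.

78.8°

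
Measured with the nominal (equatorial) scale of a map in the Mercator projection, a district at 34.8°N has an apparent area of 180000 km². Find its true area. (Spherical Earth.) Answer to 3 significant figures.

For Mercator, h = k = sec φ (a conformal cylindrical projection has a single point scale, 1/cos φ).
Areal scale = k² = sec²φ = 1/cos²(34.8°) = 1/0.8211² = 1.483.
True area = apparent / (areal scale) = 180000 / 1.483 ≈ 121000 km².

121000 km²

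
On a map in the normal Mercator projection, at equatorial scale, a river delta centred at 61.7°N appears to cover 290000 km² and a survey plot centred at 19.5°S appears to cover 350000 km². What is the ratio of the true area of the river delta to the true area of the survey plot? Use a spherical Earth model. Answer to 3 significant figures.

Since Mercator area scale is 1/cos²φ, the true area equals the apparent area multiplied by cos²φ.
True area of river delta: 290000 × cos²(61.7°) = 290000 × 0.2248 = 65180 km².
True area of survey plot: 350000 × cos²(19.5°) = 350000 × 0.8886 = 311000 km².
Ratio = 65180 / 311000 ≈ 0.210.

0.210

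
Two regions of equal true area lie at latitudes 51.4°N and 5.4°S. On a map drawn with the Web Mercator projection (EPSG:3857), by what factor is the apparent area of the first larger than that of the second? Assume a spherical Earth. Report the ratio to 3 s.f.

Mercator is conformal with k = sec φ, so areal scale = k² = sec²φ.
At 51.4°: sec²(51.4°) = 1/0.6239² = 2.569.
At 5.4°: sec²(5.4°) = 1/0.9956² = 1.009.
Ratio = 2.569/1.009 = cos²(5.4°)/cos²(51.4°) ≈ 2.55.

2.55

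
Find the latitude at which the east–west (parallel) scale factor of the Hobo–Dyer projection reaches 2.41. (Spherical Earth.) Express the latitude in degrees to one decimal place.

Hobo–Dyer is a cylindrical equal-area projection with standard parallels at ±37.5°. Cylindrical equal-area (φ₀ = 37.5°): h = cos φ / cos 37.5° along meridians, k = cos 37.5° / cos φ along parallels; h·k = 1.
k = cos φ₀ / cos φ = 2.41  ⇒  cos φ = cos 37.5° / 2.41 = 0.3292.
φ = arccos(0.3292) ≈ 70.8°.

70.8°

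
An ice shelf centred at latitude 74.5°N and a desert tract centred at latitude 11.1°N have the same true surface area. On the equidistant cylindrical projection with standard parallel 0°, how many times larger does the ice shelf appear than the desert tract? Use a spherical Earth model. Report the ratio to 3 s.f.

In the plate carrée (x = Rλ, y = Rφ), meridians are true-scale (h = 1) and parallels are stretched by k = sec φ.
Areal scale at 74.5°: h·k = 1.000 × 3.742 = 3.742.
Areal scale at 11.1°: h·k = 1.000 × 1.019 = 1.019.
Ratio = 3.742/1.019 ≈ 3.67.

3.67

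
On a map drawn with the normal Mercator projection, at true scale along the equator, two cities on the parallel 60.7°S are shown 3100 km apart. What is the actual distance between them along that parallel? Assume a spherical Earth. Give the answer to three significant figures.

1520 km

For Mercator, h = k = sec φ (a conformal cylindrical projection has a single point scale, 1/cos φ).
Along the parallel at 60.7°, map distances are exaggerated by k = sec 60.7° = 2.043.
True distance = 3100 / 2.043 = 3100 × cos 60.7° ≈ 1520 km.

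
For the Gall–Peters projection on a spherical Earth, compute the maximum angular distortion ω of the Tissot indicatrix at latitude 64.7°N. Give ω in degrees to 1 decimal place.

Gall–Peters is a cylindrical equal-area projection with standard parallels at ±45°. For cylindrical equal-area with standard parallel φ₀, h = cos φ / cos φ₀ and k = cos φ₀ / cos φ, so h·k = 1.
At 64.7°: h = 0.6044, k = 1.655; principal scales a = 1.655, b = 0.6044.
sin(ω/2) = (a − b)/(a + b) = 1.050/2.259 = 0.4649, so ω = 2 arcsin(0.4649) ≈ 55.4°.

55.4°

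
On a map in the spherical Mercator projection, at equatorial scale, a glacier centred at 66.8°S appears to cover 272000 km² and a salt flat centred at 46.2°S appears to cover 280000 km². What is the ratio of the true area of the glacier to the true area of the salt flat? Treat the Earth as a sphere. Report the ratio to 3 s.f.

0.315

On Mercator the areal scale is sec²φ, so true area = apparent × cos²φ.
True area of glacier: 272000 × cos²(66.8°) = 272000 × 0.1552 = 42210 km².
True area of salt flat: 280000 × cos²(46.2°) = 280000 × 0.4791 = 134100 km².
Ratio = 42210 / 134100 ≈ 0.315.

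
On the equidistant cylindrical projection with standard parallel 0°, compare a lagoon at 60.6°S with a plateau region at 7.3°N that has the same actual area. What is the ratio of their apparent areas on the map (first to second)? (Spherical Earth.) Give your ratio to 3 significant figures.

For the equirectangular projection with φ₀ = 0 (plate carrée), h = 1 along meridians and k = sec φ along parallels.
Areal scale at 60.6°: h·k = 1.000 × 2.037 = 2.037.
Areal scale at 7.3°: h·k = 1.000 × 1.008 = 1.008.
Ratio = 2.037/1.008 ≈ 2.02.

2.02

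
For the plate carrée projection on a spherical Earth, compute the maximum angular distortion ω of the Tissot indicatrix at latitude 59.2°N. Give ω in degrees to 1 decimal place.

In the plate carrée (x = Rλ, y = Rφ), meridians are true-scale (h = 1) and parallels are stretched by k = sec φ.
At 59.2°: h = 1.000, k = 1.953; principal scales a = 1.953, b = 1.000.
sin(ω/2) = (a − b)/(a + b) = 0.9530/2.953 = 0.3227, so ω = 2 arcsin(0.3227) ≈ 37.7°.

37.7°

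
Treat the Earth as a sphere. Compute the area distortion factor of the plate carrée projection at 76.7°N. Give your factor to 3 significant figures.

In the plate carrée (x = Rλ, y = Rφ), meridians are true-scale (h = 1) and parallels are stretched by k = sec φ.
Areal scale = h·k = 1 × sec φ; at 76.7°, h = 1.000, k = 4.347, so h·k = 4.347.

4.35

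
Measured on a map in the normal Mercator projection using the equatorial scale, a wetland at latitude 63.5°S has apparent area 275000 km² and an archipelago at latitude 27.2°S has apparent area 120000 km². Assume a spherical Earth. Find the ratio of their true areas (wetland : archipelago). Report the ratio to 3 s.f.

0.577

Mercator's areal exaggeration is sec²φ; hence true area = (apparent area) · cos²φ.
True area of wetland: 275000 × cos²(63.5°) = 275000 × 0.1991 = 54750 km².
True area of archipelago: 120000 × cos²(27.2°) = 120000 × 0.7911 = 94930 km².
Ratio = 54750 / 94930 ≈ 0.577.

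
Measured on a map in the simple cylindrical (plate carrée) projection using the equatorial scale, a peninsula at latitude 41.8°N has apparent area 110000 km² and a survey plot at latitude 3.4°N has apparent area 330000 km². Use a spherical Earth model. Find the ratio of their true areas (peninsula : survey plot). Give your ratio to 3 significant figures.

Plate carrée has h = 1 and k = sec φ, giving areal scale sec φ; true area = (apparent area) · cos φ.
True area of peninsula: 110000 × cos(41.8°) = 110000 × 0.7455 = 82000 km².
True area of survey plot: 330000 × cos(3.4°) = 330000 × 0.9982 = 329400 km².
Ratio = 82000 / 329400 ≈ 0.249.

0.249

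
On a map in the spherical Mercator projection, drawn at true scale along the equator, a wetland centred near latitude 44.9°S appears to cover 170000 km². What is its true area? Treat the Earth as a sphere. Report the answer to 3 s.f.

85300 km²

For Mercator, h = k = sec φ (a conformal cylindrical projection has a single point scale, 1/cos φ).
Areal scale = k² = sec²φ = 1/cos²(44.9°) = 1/0.7083² = 1.993.
True area = apparent / (areal scale) = 170000 / 1.993 ≈ 85300 km².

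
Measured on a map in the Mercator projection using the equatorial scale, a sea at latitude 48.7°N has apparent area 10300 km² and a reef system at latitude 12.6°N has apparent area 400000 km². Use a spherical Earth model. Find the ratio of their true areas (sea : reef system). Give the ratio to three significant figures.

On Mercator the areal scale is sec²φ, so true area = apparent × cos²φ.
True area of sea: 10300 × cos²(48.7°) = 10300 × 0.4356 = 4487 km².
True area of reef system: 400000 × cos²(12.6°) = 400000 × 0.9524 = 381000 km².
Ratio = 4487 / 381000 ≈ 0.0118.

0.0118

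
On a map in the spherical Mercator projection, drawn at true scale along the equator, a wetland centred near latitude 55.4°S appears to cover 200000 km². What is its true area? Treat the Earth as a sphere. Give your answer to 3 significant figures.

64500 km²

Mercator is conformal, so the point scale is isotropic: h = k = sec φ = 1/cos φ.
Areal scale = k² = sec²φ = 1/cos²(55.4°) = 1/0.5678² = 3.101.
True area = apparent / (areal scale) = 200000 / 3.101 ≈ 64500 km².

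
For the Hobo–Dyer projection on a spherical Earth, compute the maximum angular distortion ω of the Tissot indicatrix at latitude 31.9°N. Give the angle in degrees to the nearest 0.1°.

The Hobo–Dyer projection is cylindrical equal-area with φ₀ = 37.5°. Cylindrical equal-area (φ₀ = 37.5°): h = cos φ / cos 37.5° along meridians, k = cos 37.5° / cos φ along parallels; h·k = 1.
At 31.9°: h = 1.070, k = 0.9345; principal scales a = 1.070, b = 0.9345.
sin(ω/2) = (a − b)/(a + b) = 0.1356/2.005 = 0.06765, so ω = 2 arcsin(0.06765) ≈ 7.8°.

7.8°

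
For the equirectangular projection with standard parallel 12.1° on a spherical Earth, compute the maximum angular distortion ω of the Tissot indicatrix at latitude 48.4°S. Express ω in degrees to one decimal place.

In the equirectangular projection with standard parallel φ₀ = 12.1° (x = Rλ cos φ₀, y = Rφ), meridians are true-scale (h = 1) and the parallel scale is k = cos φ₀ / cos φ.
At 48.4°: h = 1.000, k = 1.473; principal scales a = 1.473, b = 1.000.
sin(ω/2) = (a − b)/(a + b) = 0.4727/2.473 = 0.1912, so ω = 2 arcsin(0.1912) ≈ 22.0°.

22.0°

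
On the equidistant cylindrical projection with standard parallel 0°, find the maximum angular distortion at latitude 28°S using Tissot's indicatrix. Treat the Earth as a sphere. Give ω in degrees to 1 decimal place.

7.1°

Plate carrée maps x = Rλ, y = Rφ. The meridian scale is h = 1 and the parallel scale is k = 1/cos φ = sec φ.
At 28°: h = 1.000, k = 1.133; principal scales a = 1.133, b = 1.000.
sin(ω/2) = (a − b)/(a + b) = 0.1326/2.133 = 0.06216, so ω = 2 arcsin(0.06216) ≈ 7.1°.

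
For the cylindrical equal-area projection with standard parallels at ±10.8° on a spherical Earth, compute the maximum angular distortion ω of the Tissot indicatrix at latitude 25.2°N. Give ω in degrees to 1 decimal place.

For cylindrical equal-area with standard parallel φ₀, h = cos φ / cos φ₀ and k = cos φ₀ / cos φ, so h·k = 1.
At 25.2°: h = 0.9211, k = 1.086; principal scales a = 1.086, b = 0.9211.
sin(ω/2) = (a − b)/(a + b) = 0.1645/2.007 = 0.08196, so ω = 2 arcsin(0.08196) ≈ 9.4°.

9.4°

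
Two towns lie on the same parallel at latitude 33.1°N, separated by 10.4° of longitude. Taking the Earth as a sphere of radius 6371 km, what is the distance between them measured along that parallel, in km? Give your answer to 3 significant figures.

969 km

Arc length along a parallel = R cos φ · Δλ (with Δλ in radians).
= 6371 × cos 33.1° × (10.4° × π/180) = 6371 × 0.8377 × 0.1815 ≈ 969 km.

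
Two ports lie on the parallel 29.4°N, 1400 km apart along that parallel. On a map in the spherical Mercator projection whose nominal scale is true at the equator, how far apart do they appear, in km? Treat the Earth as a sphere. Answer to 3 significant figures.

1610 km

The Mercator projection is conformal; its linear scale factor is the same in every direction and equals sec φ = 1/cos φ.
Along the parallel, k = sec 29.4° = 1/0.8712 = 1.148.
Map distance = 1400 × 1.148 ≈ 1610 km.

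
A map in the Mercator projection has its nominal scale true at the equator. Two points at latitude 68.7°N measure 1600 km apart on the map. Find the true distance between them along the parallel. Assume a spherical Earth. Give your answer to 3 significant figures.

581 km

For Mercator, h = k = sec φ (a conformal cylindrical projection has a single point scale, 1/cos φ).
Along the parallel at 68.7°, map distances are exaggerated by k = sec 68.7° = 2.753.
True distance = 1600 / 2.753 = 1600 × cos 68.7° ≈ 581 km.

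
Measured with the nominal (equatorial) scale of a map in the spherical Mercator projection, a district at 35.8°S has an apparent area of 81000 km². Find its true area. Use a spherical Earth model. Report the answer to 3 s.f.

For Mercator, h = k = sec φ (a conformal cylindrical projection has a single point scale, 1/cos φ).
Areal scale = k² = sec²φ = 1/cos²(35.8°) = 1/0.8111² = 1.520.
True area = apparent / (areal scale) = 81000 / 1.520 ≈ 53300 km².

53300 km²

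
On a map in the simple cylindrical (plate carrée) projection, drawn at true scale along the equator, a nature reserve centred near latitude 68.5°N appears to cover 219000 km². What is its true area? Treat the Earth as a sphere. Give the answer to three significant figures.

80300 km²

In the plate carrée (x = Rλ, y = Rφ), meridians are true-scale (h = 1) and parallels are stretched by k = sec φ.
Areal scale = h·k = 1 × sec φ; at 68.5°, h = 1.000, k = 2.729, so h·k = 2.729.
True area = apparent / (areal scale) = 219000 / 2.729 ≈ 80300 km².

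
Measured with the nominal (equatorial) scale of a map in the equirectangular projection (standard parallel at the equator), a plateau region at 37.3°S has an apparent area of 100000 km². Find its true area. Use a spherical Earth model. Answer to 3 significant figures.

79500 km²

In the plate carrée (x = Rλ, y = Rφ), meridians are true-scale (h = 1) and parallels are stretched by k = sec φ.
Areal scale = h·k = 1 × sec φ; at 37.3°, h = 1.000, k = 1.257, so h·k = 1.257.
True area = apparent / (areal scale) = 100000 / 1.257 ≈ 79500 km².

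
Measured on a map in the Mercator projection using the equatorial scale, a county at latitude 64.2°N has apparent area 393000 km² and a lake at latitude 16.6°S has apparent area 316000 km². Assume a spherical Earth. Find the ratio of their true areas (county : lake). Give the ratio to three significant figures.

Since Mercator area scale is 1/cos²φ, the true area equals the apparent area multiplied by cos²φ.
True area of county: 393000 × cos²(64.2°) = 393000 × 0.1894 = 74440 km².
True area of lake: 316000 × cos²(16.6°) = 316000 × 0.9184 = 290200 km².
Ratio = 74440 / 290200 ≈ 0.257.

0.257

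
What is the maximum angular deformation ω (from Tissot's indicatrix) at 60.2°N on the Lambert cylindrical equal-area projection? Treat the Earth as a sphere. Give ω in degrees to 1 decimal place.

74.3°

The Lambert cylindrical equal-area projection is the cylindrical equal-area projection with its standard parallel at the equator (φ₀ = 0). For cylindrical equal-area with standard parallel φ₀, h = cos φ / cos φ₀ and k = cos φ₀ / cos φ, so h·k = 1.
At 60.2°: h = 0.4970, k = 2.012; principal scales a = 2.012, b = 0.4970.
sin(ω/2) = (a − b)/(a + b) = 1.515/2.509 = 0.6039, so ω = 2 arcsin(0.6039) ≈ 74.3°.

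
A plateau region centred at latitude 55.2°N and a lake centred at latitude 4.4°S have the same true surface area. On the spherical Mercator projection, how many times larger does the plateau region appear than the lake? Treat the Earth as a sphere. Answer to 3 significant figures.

3.05

On Mercator, area is exaggerated by sec²φ = 1/cos²φ.
At 55.2°: sec²(55.2°) = 1/0.5707² = 3.070.
At 4.4°: sec²(4.4°) = 1/0.9971² = 1.006.
Ratio = 3.070/1.006 = cos²(4.4°)/cos²(55.2°) ≈ 3.05.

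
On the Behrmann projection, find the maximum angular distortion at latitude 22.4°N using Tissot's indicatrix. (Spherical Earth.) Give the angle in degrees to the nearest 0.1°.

7.5°

Behrmann is a cylindrical equal-area projection with standard parallels at ±30°. A cylindrical equal-area projection with standard parallel φ₀ has meridian scale h = cos φ / cos φ₀ and parallel scale k = cos φ₀ / cos φ (so areas are preserved, h·k = 1).
At 22.4°: h = 1.068, k = 0.9367; principal scales a = 1.068, b = 0.9367.
sin(ω/2) = (a − b)/(a + b) = 0.1309/2.004 = 0.06530, so ω = 2 arcsin(0.06530) ≈ 7.5°.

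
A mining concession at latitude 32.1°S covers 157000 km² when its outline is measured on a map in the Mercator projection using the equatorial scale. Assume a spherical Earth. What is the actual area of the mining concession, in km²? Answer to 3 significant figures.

The Mercator projection is conformal; its linear scale factor is the same in every direction and equals sec φ = 1/cos φ.
Areal scale = k² = sec²φ = 1/cos²(32.1°) = 1/0.8471² = 1.394.
True area = apparent / (areal scale) = 157000 / 1.394 ≈ 113000 km².

113000 km²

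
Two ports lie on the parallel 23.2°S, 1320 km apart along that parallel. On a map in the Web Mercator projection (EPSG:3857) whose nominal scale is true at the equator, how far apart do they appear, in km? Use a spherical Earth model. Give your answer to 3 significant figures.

1440 km

Mercator is conformal, so the point scale is isotropic: h = k = sec φ = 1/cos φ.
Along the parallel, k = sec 23.2° = 1/0.9191 = 1.088.
Map distance = 1320 × 1.088 ≈ 1440 km.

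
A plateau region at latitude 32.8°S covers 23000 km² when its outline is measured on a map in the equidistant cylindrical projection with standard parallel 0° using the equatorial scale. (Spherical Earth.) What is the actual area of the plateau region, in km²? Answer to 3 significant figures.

Plate carrée maps x = Rλ, y = Rφ. The meridian scale is h = 1 and the parallel scale is k = 1/cos φ = sec φ.
Areal scale = h·k = 1 × sec φ; at 32.8°, h = 1.000, k = 1.190, so h·k = 1.190.
True area = apparent / (areal scale) = 23000 / 1.190 ≈ 19300 km².

19300 km²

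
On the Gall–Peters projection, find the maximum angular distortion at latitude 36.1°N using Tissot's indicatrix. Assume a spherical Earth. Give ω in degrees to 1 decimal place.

Gall–Peters is a cylindrical equal-area projection with standard parallels at ±45°. For cylindrical equal-area with standard parallel φ₀, h = cos φ / cos φ₀ and k = cos φ₀ / cos φ, so h·k = 1.
At 36.1°: h = 1.143, k = 0.8751; principal scales a = 1.143, b = 0.8751.
sin(ω/2) = (a − b)/(a + b) = 0.2675/2.018 = 0.1326, so ω = 2 arcsin(0.1326) ≈ 15.2°.

15.2°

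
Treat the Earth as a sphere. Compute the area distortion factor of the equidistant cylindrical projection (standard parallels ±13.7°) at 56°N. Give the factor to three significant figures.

With standard parallel φ₀ = 13.7°, the equirectangular projection gives x = Rλ cos φ₀, y = Rφ, so h = 1 and k = cos 13.7° / cos φ.
Areal scale = h·k = 1 × cos φ₀ / cos φ; at 56°, h = 1.000, k = 1.737, so h·k = 1.737.

1.74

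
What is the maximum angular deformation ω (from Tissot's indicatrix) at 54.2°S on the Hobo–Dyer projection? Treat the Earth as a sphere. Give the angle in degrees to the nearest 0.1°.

34.4°

Hobo–Dyer is a cylindrical equal-area projection with standard parallels at ±37.5°. For cylindrical equal-area with standard parallel φ₀, h = cos φ / cos φ₀ and k = cos φ₀ / cos φ, so h·k = 1.
At 54.2°: h = 0.7373, k = 1.356; principal scales a = 1.356, b = 0.7373.
sin(ω/2) = (a − b)/(a + b) = 0.6189/2.094 = 0.2956, so ω = 2 arcsin(0.2956) ≈ 34.4°.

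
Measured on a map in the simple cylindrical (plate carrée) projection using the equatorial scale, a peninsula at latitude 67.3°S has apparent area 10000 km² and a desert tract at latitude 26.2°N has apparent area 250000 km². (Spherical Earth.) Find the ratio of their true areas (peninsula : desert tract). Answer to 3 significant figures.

0.0172

On the plate carrée, areal scale = h·k = 1 × sec φ, so true area = apparent × cos φ.
True area of peninsula: 10000 × cos(67.3°) = 10000 × 0.3859 = 3859 km².
True area of desert tract: 250000 × cos(26.2°) = 250000 × 0.8973 = 224300 km².
Ratio = 3859 / 224300 ≈ 0.0172.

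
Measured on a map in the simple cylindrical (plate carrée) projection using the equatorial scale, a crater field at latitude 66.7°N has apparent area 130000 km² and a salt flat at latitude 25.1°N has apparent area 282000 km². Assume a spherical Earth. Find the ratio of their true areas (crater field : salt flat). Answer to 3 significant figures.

On the plate carrée, areal scale = h·k = 1 × sec φ, so true area = apparent × cos φ.
True area of crater field: 130000 × cos(66.7°) = 130000 × 0.3955 = 51420 km².
True area of salt flat: 282000 × cos(25.1°) = 282000 × 0.9056 = 255400 km².
Ratio = 51420 / 255400 ≈ 0.201.

0.201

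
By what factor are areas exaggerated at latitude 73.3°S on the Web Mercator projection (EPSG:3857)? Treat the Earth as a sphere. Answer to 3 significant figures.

12.1

Mercator is conformal, so the point scale is isotropic: h = k = sec φ = 1/cos φ.
Areal scale = k² = sec²φ = 1/cos²(73.3°) = 1/0.2874² = 12.11.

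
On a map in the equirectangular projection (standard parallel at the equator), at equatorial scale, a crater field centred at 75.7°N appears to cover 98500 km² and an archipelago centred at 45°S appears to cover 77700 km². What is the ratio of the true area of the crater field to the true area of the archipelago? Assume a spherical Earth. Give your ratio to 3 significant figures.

On the plate carrée, areal scale = h·k = 1 × sec φ, so true area = apparent × cos φ.
True area of crater field: 98500 × cos(75.7°) = 98500 × 0.2470 = 24330 km².
True area of archipelago: 77700 × cos(45°) = 77700 × 0.7071 = 54940 km².
Ratio = 24330 / 54940 ≈ 0.443.

0.443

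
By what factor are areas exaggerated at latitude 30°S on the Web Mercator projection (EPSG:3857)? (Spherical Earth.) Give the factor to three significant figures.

For Mercator, h = k = sec φ (a conformal cylindrical projection has a single point scale, 1/cos φ).
Areal scale = k² = sec²φ = 1/cos²(30°) = 1/0.8660² = 1.333.

1.33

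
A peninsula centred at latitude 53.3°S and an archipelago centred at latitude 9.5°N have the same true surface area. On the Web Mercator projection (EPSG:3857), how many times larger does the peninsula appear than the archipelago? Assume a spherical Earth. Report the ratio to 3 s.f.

Mercator areal scale is sec²φ.
At 53.3°: sec²(53.3°) = 1/0.5976² = 2.800.
At 9.5°: sec²(9.5°) = 1/0.9863² = 1.028.
Ratio = 2.800/1.028 = cos²(9.5°)/cos²(53.3°) ≈ 2.72.

2.72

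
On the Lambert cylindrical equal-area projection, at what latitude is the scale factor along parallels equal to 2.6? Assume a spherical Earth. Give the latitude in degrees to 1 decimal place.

The Lambert cylindrical equal-area projection is the cylindrical equal-area projection with its standard parallel at the equator (φ₀ = 0). A cylindrical equal-area projection with standard parallel φ₀ has meridian scale h = cos φ / cos φ₀ and parallel scale k = cos φ₀ / cos φ (so areas are preserved, h·k = 1).
k = cos φ₀ / cos φ = 2.6  ⇒  cos φ = cos 0° / 2.6 = 0.3846.
φ = arccos(0.3846) ≈ 67.4°.

67.4°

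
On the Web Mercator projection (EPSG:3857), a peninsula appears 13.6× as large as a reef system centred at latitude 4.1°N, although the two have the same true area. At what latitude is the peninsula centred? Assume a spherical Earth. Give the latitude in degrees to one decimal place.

74.3°

On Mercator, (apparent₁)/(apparent₂) = sec²φ₁ / sec²φ₂ when true areas are equal.
cos²φ₂ / cos²φ₁ = 13.6  ⇒  cos φ₁ = cos 4.1° / √13.6 = 0.9974/3.688 = 0.2705.
φ₁ = arccos(0.2705) ≈ 74.3°.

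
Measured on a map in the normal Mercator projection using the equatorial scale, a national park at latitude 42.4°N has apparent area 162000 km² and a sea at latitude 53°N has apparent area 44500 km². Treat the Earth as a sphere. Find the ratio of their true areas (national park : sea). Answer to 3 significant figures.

Since Mercator area scale is 1/cos²φ, the true area equals the apparent area multiplied by cos²φ.
True area of national park: 162000 × cos²(42.4°) = 162000 × 0.5453 = 88340 km².
True area of sea: 44500 × cos²(53°) = 44500 × 0.3622 = 16120 km².
Ratio = 88340 / 16120 ≈ 5.48.

5.48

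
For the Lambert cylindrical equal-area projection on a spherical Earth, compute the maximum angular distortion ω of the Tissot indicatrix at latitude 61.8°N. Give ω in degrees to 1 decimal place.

The Lambert cylindrical equal-area projection is the cylindrical equal-area projection with its standard parallel at the equator (φ₀ = 0). For cylindrical equal-area with standard parallel φ₀, h = cos φ / cos φ₀ and k = cos φ₀ / cos φ, so h·k = 1.
At 61.8°: h = 0.4726, k = 2.116; principal scales a = 2.116, b = 0.4726.
sin(ω/2) = (a − b)/(a + b) = 1.644/2.589 = 0.6349, so ω = 2 arcsin(0.6349) ≈ 78.8°.

78.8°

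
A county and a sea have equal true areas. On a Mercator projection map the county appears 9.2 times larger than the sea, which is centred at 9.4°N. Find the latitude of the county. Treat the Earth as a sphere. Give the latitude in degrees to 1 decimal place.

71.0°

Mercator areal scale is sec²φ, so apparent-area ratio = sec²φ₁ / sec²φ₂ = cos²φ₂ / cos²φ₁.
cos²φ₂ / cos²φ₁ = 9.2  ⇒  cos φ₁ = cos 9.4° / √9.2 = 0.9866/3.033 = 0.3253.
φ₁ = arccos(0.3253) ≈ 71.0°.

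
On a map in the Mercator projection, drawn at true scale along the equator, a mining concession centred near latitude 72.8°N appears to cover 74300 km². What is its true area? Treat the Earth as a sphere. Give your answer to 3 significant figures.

For Mercator, h = k = sec φ (a conformal cylindrical projection has a single point scale, 1/cos φ).
Areal scale = k² = sec²φ = 1/cos²(72.8°) = 1/0.2957² = 11.44.
True area = apparent / (areal scale) = 74300 / 11.44 ≈ 6500 km².

6500 km²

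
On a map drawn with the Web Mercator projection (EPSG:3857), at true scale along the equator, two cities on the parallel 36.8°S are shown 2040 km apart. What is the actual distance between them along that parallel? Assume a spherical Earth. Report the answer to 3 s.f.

For Mercator, h = k = sec φ (a conformal cylindrical projection has a single point scale, 1/cos φ).
Along the parallel at 36.8°, map distances are exaggerated by k = sec 36.8° = 1.249.
True distance = 2040 / 1.249 = 2040 × cos 36.8° ≈ 1630 km.

1630 km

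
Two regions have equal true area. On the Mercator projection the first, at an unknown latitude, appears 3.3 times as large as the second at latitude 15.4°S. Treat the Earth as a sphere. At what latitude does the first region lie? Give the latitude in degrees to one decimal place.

For equal true areas on Mercator, apparent areas scale as sec²φ, so the ratio is cos²φ₂ / cos²φ₁.
cos²φ₂ / cos²φ₁ = 3.3  ⇒  cos φ₁ = cos 15.4° / √3.3 = 0.9641/1.817 = 0.5307.
φ₁ = arccos(0.5307) ≈ 57.9°.

57.9°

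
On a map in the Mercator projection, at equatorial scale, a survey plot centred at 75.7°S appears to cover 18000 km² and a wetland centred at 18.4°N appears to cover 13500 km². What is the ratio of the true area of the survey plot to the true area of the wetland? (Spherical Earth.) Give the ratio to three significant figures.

0.0903

Mercator's areal exaggeration is sec²φ; hence true area = (apparent area) · cos²φ.
True area of survey plot: 18000 × cos²(75.7°) = 18000 × 0.06101 = 1098 km².
True area of wetland: 13500 × cos²(18.4°) = 13500 × 0.9004 = 12150 km².
Ratio = 1098 / 12150 ≈ 0.0903.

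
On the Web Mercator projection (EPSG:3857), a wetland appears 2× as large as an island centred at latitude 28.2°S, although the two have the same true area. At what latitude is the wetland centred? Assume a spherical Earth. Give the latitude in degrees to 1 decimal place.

51.5°

On Mercator, (apparent₁)/(apparent₂) = sec²φ₁ / sec²φ₂ when true areas are equal.
cos²φ₂ / cos²φ₁ = 2  ⇒  cos φ₁ = cos 28.2° / √2 = 0.8813/1.414 = 0.6232.
φ₁ = arccos(0.6232) ≈ 51.5°.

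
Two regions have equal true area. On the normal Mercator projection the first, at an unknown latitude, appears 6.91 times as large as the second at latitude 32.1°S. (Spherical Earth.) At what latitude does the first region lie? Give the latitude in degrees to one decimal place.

71.2°

On Mercator, (apparent₁)/(apparent₂) = sec²φ₁ / sec²φ₂ when true areas are equal.
cos²φ₂ / cos²φ₁ = 6.91  ⇒  cos φ₁ = cos 32.1° / √6.91 = 0.8471/2.629 = 0.3223.
φ₁ = arccos(0.3223) ≈ 71.2°.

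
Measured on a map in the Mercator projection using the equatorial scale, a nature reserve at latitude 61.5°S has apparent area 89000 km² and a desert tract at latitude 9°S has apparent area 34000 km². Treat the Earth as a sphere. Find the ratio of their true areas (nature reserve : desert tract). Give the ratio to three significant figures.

On Mercator the areal scale is sec²φ, so true area = apparent × cos²φ.
True area of nature reserve: 89000 × cos²(61.5°) = 89000 × 0.2277 = 20260 km².
True area of desert tract: 34000 × cos²(9°) = 34000 × 0.9755 = 33170 km².
Ratio = 20260 / 33170 ≈ 0.611.

0.611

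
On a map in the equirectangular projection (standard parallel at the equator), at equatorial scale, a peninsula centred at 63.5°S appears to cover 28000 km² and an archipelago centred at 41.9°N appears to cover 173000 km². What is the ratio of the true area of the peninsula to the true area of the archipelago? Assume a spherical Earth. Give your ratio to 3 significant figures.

On the plate carrée, areal scale = h·k = 1 × sec φ, so true area = apparent × cos φ.
True area of peninsula: 28000 × cos(63.5°) = 28000 × 0.4462 = 12490 km².
True area of archipelago: 173000 × cos(41.9°) = 173000 × 0.7443 = 128800 km².
Ratio = 12490 / 128800 ≈ 0.0970.

0.0970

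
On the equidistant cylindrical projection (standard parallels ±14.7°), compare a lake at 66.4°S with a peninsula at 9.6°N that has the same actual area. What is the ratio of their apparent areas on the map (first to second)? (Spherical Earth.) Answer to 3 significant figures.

2.46

In the equirectangular projection with standard parallel φ₀ = 14.7° (x = Rλ cos φ₀, y = Rφ), meridians are true-scale (h = 1) and the parallel scale is k = cos φ₀ / cos φ.
Areal scale at 66.4°: h·k = 1.000 × 2.416 = 2.416.
Areal scale at 9.6°: h·k = 1.000 × 0.9810 = 0.9810.
Ratio = 2.416/0.9810 ≈ 2.46.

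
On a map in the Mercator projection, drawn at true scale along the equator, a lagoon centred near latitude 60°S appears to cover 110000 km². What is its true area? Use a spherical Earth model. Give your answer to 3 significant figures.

The Mercator projection is conformal; its linear scale factor is the same in every direction and equals sec φ = 1/cos φ.
Areal scale = k² = sec²φ = 1/cos²(60°) = 1/0.5000² = 4.000.
True area = apparent / (areal scale) = 110000 / 4.000 ≈ 27500 km².

27500 km²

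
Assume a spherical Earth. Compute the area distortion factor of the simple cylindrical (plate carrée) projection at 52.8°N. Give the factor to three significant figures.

Plate carrée maps x = Rλ, y = Rφ. The meridian scale is h = 1 and the parallel scale is k = 1/cos φ = sec φ.
Areal scale = h·k = 1 × sec φ; at 52.8°, h = 1.000, k = 1.654, so h·k = 1.654.

1.65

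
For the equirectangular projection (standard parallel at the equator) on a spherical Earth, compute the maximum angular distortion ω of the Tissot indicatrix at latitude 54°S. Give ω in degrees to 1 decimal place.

Plate carrée maps x = Rλ, y = Rφ. The meridian scale is h = 1 and the parallel scale is k = 1/cos φ = sec φ.
At 54°: h = 1.000, k = 1.701; principal scales a = 1.701, b = 1.000.
sin(ω/2) = (a − b)/(a + b) = 0.7013/2.701 = 0.2596, so ω = 2 arcsin(0.2596) ≈ 30.1°.

30.1°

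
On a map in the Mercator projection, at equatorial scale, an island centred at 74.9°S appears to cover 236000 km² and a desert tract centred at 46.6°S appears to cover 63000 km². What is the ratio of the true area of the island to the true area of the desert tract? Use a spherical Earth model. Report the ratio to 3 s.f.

Mercator's areal exaggeration is sec²φ; hence true area = (apparent area) · cos²φ.
True area of island: 236000 × cos²(74.9°) = 236000 × 0.06786 = 16020 km².
True area of desert tract: 63000 × cos²(46.6°) = 63000 × 0.4721 = 29740 km².
Ratio = 16020 / 29740 ≈ 0.538.

0.538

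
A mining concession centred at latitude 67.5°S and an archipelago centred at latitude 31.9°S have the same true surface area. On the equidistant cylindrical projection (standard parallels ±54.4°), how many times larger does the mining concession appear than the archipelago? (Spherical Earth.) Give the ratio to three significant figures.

2.22

In the equirectangular projection with standard parallel φ₀ = 54.4° (x = Rλ cos φ₀, y = Rφ), meridians are true-scale (h = 1) and the parallel scale is k = cos φ₀ / cos φ.
Areal scale at 67.5°: h·k = 1.000 × 1.521 = 1.521.
Areal scale at 31.9°: h·k = 1.000 × 0.6857 = 0.6857.
Ratio = 1.521/0.6857 ≈ 2.22.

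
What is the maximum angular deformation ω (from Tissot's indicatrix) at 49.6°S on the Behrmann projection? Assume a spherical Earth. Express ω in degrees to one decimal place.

Behrmann is a cylindrical equal-area projection with standard parallels at ±30°. A cylindrical equal-area projection with standard parallel φ₀ has meridian scale h = cos φ / cos φ₀ and parallel scale k = cos φ₀ / cos φ (so areas are preserved, h·k = 1).
At 49.6°: h = 0.7484, k = 1.336; principal scales a = 1.336, b = 0.7484.
sin(ω/2) = (a − b)/(a + b) = 0.5878/2.085 = 0.2820, so ω = 2 arcsin(0.2820) ≈ 32.8°.

32.8°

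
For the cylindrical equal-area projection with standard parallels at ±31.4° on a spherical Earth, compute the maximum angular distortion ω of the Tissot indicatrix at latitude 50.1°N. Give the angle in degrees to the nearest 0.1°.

32.3°

A cylindrical equal-area projection with standard parallel φ₀ has meridian scale h = cos φ / cos φ₀ and parallel scale k = cos φ₀ / cos φ (so areas are preserved, h·k = 1).
At 50.1°: h = 0.7515, k = 1.331; principal scales a = 1.331, b = 0.7515.
sin(ω/2) = (a − b)/(a + b) = 0.5792/2.082 = 0.2781, so ω = 2 arcsin(0.2781) ≈ 32.3°.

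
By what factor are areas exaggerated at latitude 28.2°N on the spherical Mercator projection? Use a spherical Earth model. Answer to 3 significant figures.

For Mercator, h = k = sec φ (a conformal cylindrical projection has a single point scale, 1/cos φ).
Areal scale = k² = sec²φ = 1/cos²(28.2°) = 1/0.8813² = 1.288.

1.29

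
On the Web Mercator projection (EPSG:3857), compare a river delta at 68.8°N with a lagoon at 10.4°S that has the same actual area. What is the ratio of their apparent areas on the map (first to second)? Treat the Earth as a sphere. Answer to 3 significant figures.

7.40

Mercator areal scale is sec²φ.
At 68.8°: sec²(68.8°) = 1/0.3616² = 7.647.
At 10.4°: sec²(10.4°) = 1/0.9836² = 1.034.
Ratio = 7.647/1.034 = cos²(10.4°)/cos²(68.8°) ≈ 7.40.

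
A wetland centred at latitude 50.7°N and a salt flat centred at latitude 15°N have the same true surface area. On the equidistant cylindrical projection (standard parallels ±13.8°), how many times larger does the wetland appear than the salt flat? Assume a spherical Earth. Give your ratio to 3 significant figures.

1.53

In the equirectangular projection with standard parallel φ₀ = 13.8° (x = Rλ cos φ₀, y = Rφ), meridians are true-scale (h = 1) and the parallel scale is k = cos φ₀ / cos φ.
Areal scale at 50.7°: h·k = 1.000 × 1.533 = 1.533.
Areal scale at 15°: h·k = 1.000 × 1.005 = 1.005.
Ratio = 1.533/1.005 ≈ 1.53.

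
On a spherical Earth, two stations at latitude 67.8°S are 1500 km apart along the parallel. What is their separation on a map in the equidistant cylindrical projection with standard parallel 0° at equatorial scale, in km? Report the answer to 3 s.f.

3970 km

In the plate carrée (x = Rλ, y = Rφ), meridians are true-scale (h = 1) and parallels are stretched by k = sec φ.
Along the parallel, k = sec 67.8° = 1/0.3778 = 2.647.
Map distance = 1500 × 2.647 ≈ 3970 km.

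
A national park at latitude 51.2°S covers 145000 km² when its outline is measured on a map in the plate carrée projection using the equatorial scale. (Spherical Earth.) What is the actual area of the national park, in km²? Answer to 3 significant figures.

90900 km²

For the equirectangular projection with φ₀ = 0 (plate carrée), h = 1 along meridians and k = sec φ along parallels.
Areal scale = h·k = 1 × sec φ; at 51.2°, h = 1.000, k = 1.596, so h·k = 1.596.
True area = apparent / (areal scale) = 145000 / 1.596 ≈ 90900 km².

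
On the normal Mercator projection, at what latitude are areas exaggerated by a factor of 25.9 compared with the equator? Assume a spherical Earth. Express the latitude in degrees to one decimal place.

Mercator areal scale is sec²φ.
sec²φ = 25.9  ⇒  cos²φ = 0.03861  ⇒  cos φ = 0.1965.
φ = arccos(0.1965) ≈ 78.7°.

78.7°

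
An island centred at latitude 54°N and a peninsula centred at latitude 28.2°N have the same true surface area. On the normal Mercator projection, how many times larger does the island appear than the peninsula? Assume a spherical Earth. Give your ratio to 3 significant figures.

Mercator areal scale is sec²φ.
At 54°: sec²(54°) = 1/0.5878² = 2.894.
At 28.2°: sec²(28.2°) = 1/0.8813² = 1.288.
Ratio = 2.894/1.288 = cos²(28.2°)/cos²(54°) ≈ 2.25.

2.25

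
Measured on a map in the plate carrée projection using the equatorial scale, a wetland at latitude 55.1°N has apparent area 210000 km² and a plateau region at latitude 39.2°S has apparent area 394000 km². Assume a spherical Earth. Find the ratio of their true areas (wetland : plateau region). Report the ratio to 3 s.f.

Plate carrée has h = 1 and k = sec φ, giving areal scale sec φ; true area = (apparent area) · cos φ.
True area of wetland: 210000 × cos(55.1°) = 210000 × 0.5721 = 120200 km².
True area of plateau region: 394000 × cos(39.2°) = 394000 × 0.7749 = 305300 km².
Ratio = 120200 / 305300 ≈ 0.394.

0.394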